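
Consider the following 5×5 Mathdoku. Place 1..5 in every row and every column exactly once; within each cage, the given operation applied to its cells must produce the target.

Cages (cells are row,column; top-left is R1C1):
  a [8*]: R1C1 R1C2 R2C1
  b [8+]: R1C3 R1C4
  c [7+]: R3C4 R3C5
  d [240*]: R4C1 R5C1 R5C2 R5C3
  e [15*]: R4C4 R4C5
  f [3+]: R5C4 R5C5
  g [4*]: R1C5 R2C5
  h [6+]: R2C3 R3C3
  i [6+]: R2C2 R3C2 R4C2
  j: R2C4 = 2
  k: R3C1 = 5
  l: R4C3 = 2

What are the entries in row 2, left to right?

Cage j is given, leaving R2C4 = 2.
Cage k is given, leaving R3C1 = 5.
Cage d has product 240, which forces R4C1 = 4.
L is a freebie, which forces R4C3 = 2.
Column 1 now contains 5; hence R5C1 = 3.
2 is placed in column 4; hence R5C4 = 1.
1 is placed in row 5, leaving R5C5 = 2.
Cage a needs product 8, leaving R1C1 = 2.
Cage a has product 8, leaving R1C2 = 4.
4 is placed in row 1, so R1C5 = 1.
4 is placed in column 1, which forces R2C1 = 1.
1 is placed in row 2, which forces R2C2 = 3.
Cage h needs two cells with sum 6, so R2C3 = 5.
Column 5 now contains 1, so R2C5 = 4.
Cage i has sum 6, which forces R3C2 = 2.
Cage h's pair has sum 6; hence R3C3 = 1.
4 is placed in column 5, leaving R3C5 = 3.
Column 2 now contains 3; hence R4C2 = 1.
3 is placed in column 5; hence R4C5 = 5.
Column 2 now contains 4; hence R5C2 = 5.
5 is placed in column 3; hence R5C3 = 4.
5 is placed in column 3, leaving R1C3 = 3.
Cage b needs two cells with sum 8, which forces R1C4 = 5.
3 is placed in row 3; hence R3C4 = 4.
Row 4 already has 5, so R4C4 = 3.
Filled in: 2 4 3 5 1 / 1 3 5 2 4 / 5 2 1 4 3 / 4 1 2 3 5 / 3 5 4 1 2.

1 3 5 2 4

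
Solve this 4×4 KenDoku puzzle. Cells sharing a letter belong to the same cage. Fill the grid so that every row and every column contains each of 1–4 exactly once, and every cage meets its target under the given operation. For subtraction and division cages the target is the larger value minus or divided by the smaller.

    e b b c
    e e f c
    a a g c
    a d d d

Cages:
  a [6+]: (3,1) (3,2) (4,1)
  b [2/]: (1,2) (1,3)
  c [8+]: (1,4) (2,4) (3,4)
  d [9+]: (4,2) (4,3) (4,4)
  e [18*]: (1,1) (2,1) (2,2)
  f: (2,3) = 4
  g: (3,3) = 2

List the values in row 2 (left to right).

2 3 4 1

Cage e has product 18, so (1,1) = 3.
Cage e has product 18, leaving (2,1) = 2.
Cage e has product 18, leaving (2,2) = 3.
Cage f is a single given cell, so (2,3) = 4.
Row 2 already has 4, so (2,4) = 1.
Cage g is a single given cell, which forces (3,3) = 2.
Column 1 already has 2, which forces (4,1) = 1.
Column 3 now contains 2, leaving (4,3) = 3.
The two cells of cage b must have quotient 2, so (1,2) = 2.
Column 3 now contains 2, leaving (1,3) = 1.
Column 4 already has 1, which forces (1,4) = 4.
Column 1 now contains 1, which forces (3,1) = 4.
2 is placed in row 3, leaving (3,2) = 1.
The 3 cells of cage c must have sum 8, leaving (3,4) = 3.
Column 2 now contains 2, so (4,2) = 4.
4 is placed in column 4, leaving (4,4) = 2.
Completed grid: 3 2 1 4 / 2 3 4 1 / 4 1 2 3 / 1 4 3 2.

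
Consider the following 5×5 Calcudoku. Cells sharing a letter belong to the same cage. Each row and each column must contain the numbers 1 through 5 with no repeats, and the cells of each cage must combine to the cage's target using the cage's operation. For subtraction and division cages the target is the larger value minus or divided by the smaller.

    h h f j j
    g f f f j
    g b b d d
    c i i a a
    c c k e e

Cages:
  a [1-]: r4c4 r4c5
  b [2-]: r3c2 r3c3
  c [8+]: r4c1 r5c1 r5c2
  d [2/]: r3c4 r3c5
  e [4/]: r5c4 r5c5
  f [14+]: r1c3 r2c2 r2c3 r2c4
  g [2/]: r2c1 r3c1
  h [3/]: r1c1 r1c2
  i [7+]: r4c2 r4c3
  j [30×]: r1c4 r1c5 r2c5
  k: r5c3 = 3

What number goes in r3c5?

Cage k is a single given cell, so r5c3 = 3.
In row 1, 4 can only go at r1c3, so r1c3 = 4.
The only place for 3 in row 3 is r3c2.
The two cells of cage h must have quotient 3, which forces r1c1 = 3.
Column 2 now contains 3, which forces r1c2 = 1.
Cage j needs product 30, leaving r2c5 = 3.
In row 2, 2 can only go at r2c1, so r2c1 = 2.
Cage c needs sum 8, leaving r5c2 = 2.
Column 2 already has 2, which forces r4c2 = 5.
Cage i's pair has sum 7, which forces r4c3 = 2.
Column 2 already has 5, which forces r2c2 = 4.
Row 4 now contains 5, leaving r4c1 = 1.
Cage a needs two cells with difference 1, so r4c4 = 3.
Cage a needs two cells with difference 1; hence r4c5 = 4.
The 3 cells of cage c must have sum 8, which forces r5c1 = 5.
Column 5 already has 4, which forces r5c5 = 1.
Column 1 now contains 1, leaving r3c1 = 4.
Row 3 now contains 4, leaving r3c4 = 1.
Column 5 now contains 1; hence r3c5 = 2.
1 is placed in row 5; hence r5c4 = 4.
Cage j needs product 30; hence r1c4 = 2.
2 is placed in column 5, which forces r1c5 = 5.
Cage f needs sum 14; hence r2c3 = 1.
Column 4 already has 1; hence r2c4 = 5.
1 is placed in row 3, so r3c3 = 5.
Filled in: 3 1 4 2 5 / 2 4 1 5 3 / 4 3 5 1 2 / 1 5 2 3 4 / 5 2 3 4 1.

2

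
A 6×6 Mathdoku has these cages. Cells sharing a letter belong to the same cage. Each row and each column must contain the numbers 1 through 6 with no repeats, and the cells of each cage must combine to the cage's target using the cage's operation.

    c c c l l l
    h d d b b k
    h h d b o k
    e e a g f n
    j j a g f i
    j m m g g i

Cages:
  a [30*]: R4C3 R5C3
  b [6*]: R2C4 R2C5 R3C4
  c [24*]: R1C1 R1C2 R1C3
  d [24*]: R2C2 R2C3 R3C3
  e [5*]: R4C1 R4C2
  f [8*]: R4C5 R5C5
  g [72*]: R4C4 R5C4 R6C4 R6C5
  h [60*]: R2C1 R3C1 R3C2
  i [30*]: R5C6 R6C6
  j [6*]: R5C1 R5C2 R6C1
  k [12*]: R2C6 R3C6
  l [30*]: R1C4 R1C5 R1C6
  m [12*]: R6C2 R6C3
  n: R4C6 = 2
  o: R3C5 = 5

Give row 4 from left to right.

1 5 6 3 4 2

Cage o is given, leaving R3C5 = 5.
Cage n is a single given cell, which forces R4C6 = 2.
Cage h needs product 60; hence R2C1 = 5.
Column 1 already has 5, which forces R4C1 = 1.
1 is placed in row 4; hence R4C2 = 5.
Row 4 already has 5, which forces R4C3 = 6.
Row 4 already has 2, which forces R4C5 = 4.
6 is placed in column 3, so R5C3 = 5.
The two cells of cage f must have product 8, which forces R5C5 = 2.
5 is placed in row 5, leaving R5C6 = 6.
Column 6 now contains 6, which forces R6C6 = 5.
Cage l has product 30, so R1C4 = 5.
The 3 cells of cage l must have product 30, leaving R1C5 = 6.
Cage l has product 30; hence R1C6 = 1.
4 is placed in row 4; hence R4C4 = 3.
Row 5 already has 6, which forces R5C1 = 3.
Cage j needs product 6, leaving R5C2 = 1.
1 is placed in row 5, which forces R5C4 = 4.
The 3 cells of cage j must have product 6, leaving R6C1 = 2.
Column 1 now contains 2, so R1C1 = 4.
Column 1 already has 4; hence R3C1 = 6.
The 4 cells of cage g must have product 72; hence R6C4 = 6.
Cage g has product 72, leaving R6C5 = 1.
1 is placed in column 5, so R2C5 = 3.
Row 2 now contains 3; hence R2C6 = 4.
Cage h has product 60; hence R3C2 = 2.
Row 3 now contains 2; hence R3C4 = 1.
4 is placed in column 6; hence R3C6 = 3.
Column 2 now contains 2; hence R1C2 = 3.
Cage c has product 24, leaving R1C3 = 2.
Column 2 now contains 2, which forces R2C2 = 6.
Cage d needs product 24, leaving R2C3 = 1.
1 is placed in column 4, leaving R2C4 = 2.
3 is placed in row 3, so R3C3 = 4.
3 is placed in column 2, leaving R6C2 = 4.
Column 3 now contains 4, which forces R6C3 = 3.
Filled in: 4 3 2 5 6 1 / 5 6 1 2 3 4 / 6 2 4 1 5 3 / 1 5 6 3 4 2 / 3 1 5 4 2 6 / 2 4 3 6 1 5.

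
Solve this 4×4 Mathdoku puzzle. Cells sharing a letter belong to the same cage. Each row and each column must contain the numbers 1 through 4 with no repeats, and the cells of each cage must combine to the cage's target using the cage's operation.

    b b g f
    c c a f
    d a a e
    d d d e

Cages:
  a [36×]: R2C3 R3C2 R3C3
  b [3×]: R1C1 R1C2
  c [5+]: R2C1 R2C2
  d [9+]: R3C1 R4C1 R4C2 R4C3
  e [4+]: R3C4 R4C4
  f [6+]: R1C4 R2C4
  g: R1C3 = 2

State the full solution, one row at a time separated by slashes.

G is a freebie; hence R1C3 = 2.
Row 1 already has 2, which forces R1C4 = 4.
Cage a has product 36, leaving R2C3 = 3.
4 is placed in column 4, so R2C4 = 2.
The 3 cells of cage a must have product 36; hence R3C2 = 3.
Cage a has product 36, which forces R3C3 = 4.
Row 3 now contains 3, so R3C4 = 1.
Column 3 now contains 4, so R4C3 = 1.
Column 4 already has 1, so R4C4 = 3.
The two cells of cage b must have product 3, so R1C1 = 3.
3 is placed in column 2, which forces R1C2 = 1.
Column 2 now contains 1, so R2C2 = 4.
Row 3 already has 1, which forces R3C1 = 2.
Cage d has sum 9, which forces R4C1 = 4.
The 4 cells of cage d must have sum 9, so R4C2 = 2.
4 is placed in row 2, leaving R2C1 = 1.

3 1 2 4 / 1 4 3 2 / 2 3 4 1 / 4 2 1 3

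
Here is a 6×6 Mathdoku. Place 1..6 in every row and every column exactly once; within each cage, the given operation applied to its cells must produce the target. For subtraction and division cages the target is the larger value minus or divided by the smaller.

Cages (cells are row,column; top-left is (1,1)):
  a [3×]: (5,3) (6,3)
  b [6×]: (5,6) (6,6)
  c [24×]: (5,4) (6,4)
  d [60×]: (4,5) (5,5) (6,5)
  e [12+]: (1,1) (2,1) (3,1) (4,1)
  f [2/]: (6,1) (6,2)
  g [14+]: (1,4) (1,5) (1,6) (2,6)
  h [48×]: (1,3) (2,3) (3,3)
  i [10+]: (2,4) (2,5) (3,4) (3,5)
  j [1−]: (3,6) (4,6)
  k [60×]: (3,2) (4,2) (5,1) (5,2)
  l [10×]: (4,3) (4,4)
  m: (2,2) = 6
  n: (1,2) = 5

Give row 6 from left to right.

Cage n is a single given cell, so (1,2) = 5.
Cage m is given, so (2,2) = 6.
Cage k has product 60, so (5,1) = 5.
In row 6, 5 can only go at (6,5), so (6,5) = 5.
Column 1 needs a 4, and only (6,1) is open for it.
The two cells of cage c must have product 24, which forces (5,4) = 4.
The two cells of cage f must have quotient 2, so (6,2) = 2.
4 is placed in row 6, so (6,4) = 6.
Column 3 needs a 5, and only (4,3) is open for it.
5 is placed in row 4; hence (4,4) = 2.
Row 5 needs a 6, and only (5,6) is open for it.
Cage b needs two cells with product 6, which forces (6,6) = 1.
Cage a's pair has product 3; hence (5,3) = 1.
1 is placed in row 6, leaving (6,3) = 3.
Row 5 already has 1, which forces (5,2) = 3.
Row 5 now contains 3, leaving (5,5) = 2.
Cage d needs product 60; hence (4,5) = 6.
The 4 cells of cage g must have sum 14; hence (1,4) = 3.
Column 5 already has 6, so (1,5) = 4.
Cage g needs sum 14, so (1,6) = 2.
Cage g has sum 14, leaving (2,6) = 5.
Row 1 now contains 2, leaving (1,3) = 6.
Row 2 already has 5; hence (2,4) = 1.
Cage i needs sum 10, which forces (2,5) = 3.
The 4 cells of cage i must have sum 10; hence (3,4) = 5.
Cage i needs sum 10; hence (3,5) = 1.
Row 1 already has 6, so (1,1) = 1.
3 is placed in row 2, leaving (2,1) = 2.
Row 2 now contains 2, leaving (2,3) = 4.
Cage e has sum 12, so (3,1) = 6.
Row 3 already has 1, which forces (3,2) = 4.
4 is placed in column 3; hence (3,3) = 2.
4 is placed in row 3, so (3,6) = 3.
Cage e has sum 12, which forces (4,1) = 3.
Cage k needs product 60; hence (4,2) = 1.
Column 6 already has 3, which forces (4,6) = 4.
Completed grid: 1 5 6 3 4 2 / 2 6 4 1 3 5 / 6 4 2 5 1 3 / 3 1 5 2 6 4 / 5 3 1 4 2 6 / 4 2 3 6 5 1.

4 2 3 6 5 1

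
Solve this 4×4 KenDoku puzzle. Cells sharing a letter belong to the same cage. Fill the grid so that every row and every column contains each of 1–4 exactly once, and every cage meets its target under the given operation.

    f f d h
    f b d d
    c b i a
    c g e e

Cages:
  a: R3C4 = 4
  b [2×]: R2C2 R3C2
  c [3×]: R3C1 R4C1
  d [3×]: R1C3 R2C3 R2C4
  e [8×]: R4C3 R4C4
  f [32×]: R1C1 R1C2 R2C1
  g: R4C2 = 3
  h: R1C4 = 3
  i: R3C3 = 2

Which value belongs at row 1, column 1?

Cage f needs product 32; hence R1C1 = 2.
Cage f needs product 32; hence R1C2 = 4.
Cage d has product 3, which forces R1C3 = 1.
Cage h is given; hence R1C4 = 3.
Cage f has product 32, so R2C1 = 4.
The 3 cells of cage d must have product 3; hence R2C3 = 3.
The 3 cells of cage d must have product 3, so R2C4 = 1.
Cage i is a single given cell; hence R3C3 = 2.
Cage a is a single given cell, leaving R3C4 = 4.
Cage g is given, leaving R4C2 = 3.
2 is placed in column 3, leaving R4C3 = 4.
4 is placed in column 4, which forces R4C4 = 2.
1 is placed in row 2, leaving R2C2 = 2.
The two cells of cage c must have product 3; hence R3C1 = 3.
Row 3 already has 2, which forces R3C2 = 1.
3 is placed in row 4, so R4C1 = 1.
Completed grid: 2 4 1 3 / 4 2 3 1 / 3 1 2 4 / 1 3 4 2.

2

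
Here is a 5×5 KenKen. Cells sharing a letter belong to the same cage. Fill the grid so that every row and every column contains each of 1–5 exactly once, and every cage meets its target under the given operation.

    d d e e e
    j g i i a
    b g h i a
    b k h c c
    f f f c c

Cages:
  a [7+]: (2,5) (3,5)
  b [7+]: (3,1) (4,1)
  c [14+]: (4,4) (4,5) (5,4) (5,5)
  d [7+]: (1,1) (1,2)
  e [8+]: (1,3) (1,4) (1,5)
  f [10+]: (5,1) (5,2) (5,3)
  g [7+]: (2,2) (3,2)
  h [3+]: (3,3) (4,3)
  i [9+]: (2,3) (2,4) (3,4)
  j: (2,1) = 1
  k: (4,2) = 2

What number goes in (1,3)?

3

Cage j is a single given cell, so (2,1) = 1.
K is a freebie, which forces (4,2) = 2.
Row 4 now contains 2; hence (4,3) = 1.
1 is placed in column 3, which forces (3,3) = 2.
The only place for 1 in row 3 is (3,4).
Cage e has sum 8; hence (1,5) = 1.
In row 2, 2 can only go at (2,5), so (2,5) = 2.
Cage a's pair has sum 7; hence (3,5) = 5.
In row 2, 4 can only go at (2,2), so (2,2) = 4.
Column 2 now contains 4, so (3,2) = 3.
The two cells of cage d must have sum 7, so (1,1) = 2.
Column 2 now contains 3, which forces (1,2) = 5.
Row 3 now contains 3; hence (3,1) = 4.
Cage b's pair has sum 7; hence (4,1) = 3.
Row 4 already has 3, which forces (4,5) = 4.
Column 1 already has 4, leaving (5,1) = 5.
Column 2 already has 5, so (5,2) = 1.
Column 5 already has 4, which forces (5,5) = 3.
4 is placed in row 4; hence (4,4) = 5.
Row 5 already has 3, leaving (5,3) = 4.
Cage c has sum 14; hence (5,4) = 2.
Column 3 now contains 4; hence (1,3) = 3.
Cage e has sum 8, so (1,4) = 4.
Cage i has sum 9, which forces (2,3) = 5.
5 is placed in column 4; hence (2,4) = 3.
Completed grid: 2 5 3 4 1 / 1 4 5 3 2 / 4 3 2 1 5 / 3 2 1 5 4 / 5 1 4 2 3.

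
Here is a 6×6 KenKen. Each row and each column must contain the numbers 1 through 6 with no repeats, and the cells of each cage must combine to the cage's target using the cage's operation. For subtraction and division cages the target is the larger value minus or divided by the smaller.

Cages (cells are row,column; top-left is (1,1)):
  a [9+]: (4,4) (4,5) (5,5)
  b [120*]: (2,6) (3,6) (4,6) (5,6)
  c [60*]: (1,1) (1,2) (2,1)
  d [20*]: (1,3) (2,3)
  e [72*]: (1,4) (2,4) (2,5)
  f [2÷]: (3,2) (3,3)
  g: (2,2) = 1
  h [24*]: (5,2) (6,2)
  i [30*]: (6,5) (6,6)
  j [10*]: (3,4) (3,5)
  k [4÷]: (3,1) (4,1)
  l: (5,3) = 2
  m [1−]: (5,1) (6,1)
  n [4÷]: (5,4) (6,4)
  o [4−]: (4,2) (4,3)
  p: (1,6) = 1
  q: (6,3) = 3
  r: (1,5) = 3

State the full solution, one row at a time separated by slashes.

5 2 4 6 3 1 / 6 1 5 3 4 2 / 1 3 6 5 2 4 / 4 5 1 2 6 3 / 3 6 2 4 1 5 / 2 4 3 1 5 6

R is a freebie, leaving (1,5) = 3.
Cage p is given, which forces (1,6) = 1.
Cage g is given; hence (2,2) = 1.
Cage l is given, which forces (5,3) = 2.
Q is a freebie, which forces (6,3) = 3.
The only place for 6 in row 3 is (3,3).
Cage f's pair has quotient 2, leaving (3,2) = 3.
Cage o's pair has difference 4, which forces (4,2) = 5.
Column 3 now contains 6, leaving (4,3) = 1.
Cage k's pair has quotient 4, which forces (3,1) = 1.
Row 4 already has 1; hence (4,1) = 4.
The only place for 4 in row 3 is (3,6).
Row 6 needs a 1, and only (6,4) is open for it.
Column 4 now contains 1, so (5,4) = 4.
Row 5 already has 4, leaving (5,5) = 1.
Column 4 now contains 4, which forces (1,4) = 6.
Column 4 now contains 6, so (4,4) = 2.
Row 4 already has 2, so (4,5) = 6.
Row 4 already has 2; hence (4,6) = 3.
Row 5 already has 4; hence (5,2) = 6.
Column 6 already has 3, which forces (5,6) = 5.
Cage h needs two cells with product 24; hence (6,2) = 4.
6 is placed in column 5, which forces (6,5) = 5.
5 is placed in column 6; hence (6,6) = 6.
The 3 cells of cage c must have product 60, so (1,1) = 5.
Column 2 now contains 4, so (1,2) = 2.
Row 1 already has 5, leaving (1,3) = 4.
The 3 cells of cage c must have product 60, leaving (2,1) = 6.
Column 3 now contains 4; hence (2,3) = 5.
2 is placed in column 4; hence (2,4) = 3.
6 is placed in column 5, which forces (2,5) = 4.
5 is placed in column 6, which forces (2,6) = 2.
2 is placed in column 4; hence (3,4) = 5.
Column 5 now contains 5, leaving (3,5) = 2.
Row 5 now contains 5, so (5,1) = 3.
Row 6 now contains 6, so (6,1) = 2.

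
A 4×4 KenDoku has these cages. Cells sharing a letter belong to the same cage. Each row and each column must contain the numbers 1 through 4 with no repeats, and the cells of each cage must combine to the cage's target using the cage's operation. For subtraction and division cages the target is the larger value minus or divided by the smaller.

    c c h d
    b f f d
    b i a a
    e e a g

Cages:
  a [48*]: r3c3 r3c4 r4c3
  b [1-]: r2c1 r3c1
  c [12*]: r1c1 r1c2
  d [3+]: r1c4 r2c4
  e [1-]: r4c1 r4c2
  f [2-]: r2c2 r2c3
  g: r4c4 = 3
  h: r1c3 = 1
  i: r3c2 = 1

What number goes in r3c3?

H is a freebie, so r1c3 = 1.
Row 1 already has 1, leaving r1c4 = 2.
Column 4 already has 2, which forces r2c4 = 1.
Cage i is given, which forces r3c2 = 1.
The 3 cells of cage a must have product 48, leaving r3c3 = 3.
Cage a has product 48, which forces r3c4 = 4.
The 3 cells of cage a must have product 48; hence r4c3 = 4.
Cage g is given, which forces r4c4 = 3.
Cage b's pair has difference 1, leaving r2c1 = 3.
Cage f's pair has difference 2, so r2c2 = 4.
4 is placed in column 3, which forces r2c3 = 2.
Row 3 already has 4; hence r3c1 = 2.
Cage e's pair has difference 1, leaving r4c1 = 1.
Row 4 now contains 3, so r4c2 = 2.
3 is placed in column 1, so r1c1 = 4.
4 is placed in column 2; hence r1c2 = 3.
Completed grid: 4 3 1 2 / 3 4 2 1 / 2 1 3 4 / 1 2 4 3.

3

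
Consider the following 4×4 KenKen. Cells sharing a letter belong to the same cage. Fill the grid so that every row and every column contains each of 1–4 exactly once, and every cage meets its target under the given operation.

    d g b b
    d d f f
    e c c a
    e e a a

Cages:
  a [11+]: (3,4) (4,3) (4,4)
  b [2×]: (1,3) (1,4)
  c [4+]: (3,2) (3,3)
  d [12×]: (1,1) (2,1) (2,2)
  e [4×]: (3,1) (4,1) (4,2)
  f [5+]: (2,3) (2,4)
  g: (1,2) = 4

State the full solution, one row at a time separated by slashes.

Cage g is given, so (1,2) = 4.
Cage a has sum 11, which forces (3,4) = 4.
The 3 cells of cage a must have sum 11, so (4,3) = 4.
Cage a needs sum 11, leaving (4,4) = 3.
The two cells of cage f must have sum 5, so (2,3) = 3.
Cage f needs two cells with sum 5, leaving (2,4) = 2.
Cage e needs product 4, leaving (3,1) = 2.
Column 3 already has 3, leaving (3,3) = 1.
4 is placed in row 4, leaving (4,1) = 1.
Cage e needs product 4, which forces (4,2) = 2.
1 is placed in column 1; hence (1,1) = 3.
Column 3 now contains 1, so (1,3) = 2.
Column 4 now contains 2, so (1,4) = 1.
Row 2 now contains 3, which forces (2,1) = 4.
2 is placed in row 2; hence (2,2) = 1.
Row 3 now contains 1, which forces (3,2) = 3.

3 4 2 1 / 4 1 3 2 / 2 3 1 4 / 1 2 4 3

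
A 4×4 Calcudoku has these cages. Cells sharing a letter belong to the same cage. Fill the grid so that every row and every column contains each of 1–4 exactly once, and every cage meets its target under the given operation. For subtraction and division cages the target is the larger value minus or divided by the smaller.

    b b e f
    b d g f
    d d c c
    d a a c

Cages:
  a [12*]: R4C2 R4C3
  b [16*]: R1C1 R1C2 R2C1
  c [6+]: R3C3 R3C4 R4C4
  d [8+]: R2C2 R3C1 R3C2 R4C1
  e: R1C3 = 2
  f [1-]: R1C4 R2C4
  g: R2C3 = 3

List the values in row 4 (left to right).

2 3 4 1

E is a freebie, leaving R1C3 = 2.
Cage g is a single given cell, so R2C3 = 3.
Column 3 already has 3, which forces R3C3 = 1.
Column 3 already has 3, leaving R4C3 = 4.
Cage b needs product 16, leaving R1C1 = 1.
2 is placed in row 1, which forces R1C2 = 4.
Row 1 already has 1, leaving R1C4 = 3.
Cage b has product 16; hence R2C1 = 4.
Row 2 already has 4, which forces R2C4 = 2.
Column 4 now contains 2, leaving R3C4 = 4.
Column 1 already has 1; hence R4C1 = 2.
4 is placed in row 4, so R4C2 = 3.
Column 4 now contains 2, which forces R4C4 = 1.
2 is placed in row 2; hence R2C2 = 1.
Column 1 now contains 2, so R3C1 = 3.
3 is placed in column 2, which forces R3C2 = 2.
Completed grid: 1 4 2 3 / 4 1 3 2 / 3 2 1 4 / 2 3 4 1.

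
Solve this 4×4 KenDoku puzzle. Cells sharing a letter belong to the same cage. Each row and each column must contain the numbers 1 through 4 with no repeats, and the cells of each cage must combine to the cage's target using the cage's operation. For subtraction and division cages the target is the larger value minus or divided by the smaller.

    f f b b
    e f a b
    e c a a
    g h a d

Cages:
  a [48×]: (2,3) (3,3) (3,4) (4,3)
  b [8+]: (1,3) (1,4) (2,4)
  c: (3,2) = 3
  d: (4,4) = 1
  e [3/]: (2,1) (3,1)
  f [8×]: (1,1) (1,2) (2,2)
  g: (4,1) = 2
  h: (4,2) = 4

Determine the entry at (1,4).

3

C is a freebie, leaving (3,2) = 3.
Cage g is given; hence (4,1) = 2.
Cage h is given, which forces (4,2) = 4.
Cage d is given, leaving (4,4) = 1.
Cage f has product 8, leaving (1,1) = 4.
The two cells of cage e must have quotient 3, so (2,1) = 3.
Row 3 already has 3, which forces (3,1) = 1.
Row 3 already has 1; hence (3,3) = 4.
Row 3 already has 4, which forces (3,4) = 2.
Row 4 already has 1, which forces (4,3) = 3.
Cage b has sum 8; hence (1,3) = 1.
2 is placed in column 4, which forces (1,4) = 3.
Column 3 already has 4, so (2,3) = 2.
2 is placed in column 4, which forces (2,4) = 4.
1 is placed in row 1, leaving (1,2) = 2.
Row 2 now contains 2, leaving (2,2) = 1.
Completed grid: 4 2 1 3 / 3 1 2 4 / 1 3 4 2 / 2 4 3 1.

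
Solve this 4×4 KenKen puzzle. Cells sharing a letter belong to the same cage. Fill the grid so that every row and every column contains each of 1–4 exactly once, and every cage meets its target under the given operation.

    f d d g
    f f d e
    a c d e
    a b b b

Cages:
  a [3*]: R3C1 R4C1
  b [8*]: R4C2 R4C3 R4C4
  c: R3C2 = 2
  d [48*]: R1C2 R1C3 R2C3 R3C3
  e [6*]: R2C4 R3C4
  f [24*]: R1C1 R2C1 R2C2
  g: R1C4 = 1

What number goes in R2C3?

1

G is a freebie, which forces R1C4 = 1.
Cage c is a single given cell, leaving R3C2 = 2.
Row 3 already has 2; hence R3C4 = 3.
Column 2 already has 2; hence R1C2 = 4.
The 4 cells of cage d must have product 48, leaving R1C3 = 3.
Column 2 already has 4; hence R2C2 = 3.
Column 4 now contains 3, so R2C4 = 2.
Row 3 now contains 3, which forces R3C1 = 1.
Row 3 already has 1, which forces R3C3 = 4.
Cage a's pair has product 3, so R4C1 = 3.
Column 2 already has 4, leaving R4C2 = 1.
Row 4 now contains 1, so R4C3 = 2.
Column 4 already has 2; hence R4C4 = 4.
Row 1 already has 3; hence R1C1 = 2.
Row 2 now contains 2, so R2C1 = 4.
Column 3 now contains 4; hence R2C3 = 1.
Filled in: 2 4 3 1 / 4 3 1 2 / 1 2 4 3 / 3 1 2 4.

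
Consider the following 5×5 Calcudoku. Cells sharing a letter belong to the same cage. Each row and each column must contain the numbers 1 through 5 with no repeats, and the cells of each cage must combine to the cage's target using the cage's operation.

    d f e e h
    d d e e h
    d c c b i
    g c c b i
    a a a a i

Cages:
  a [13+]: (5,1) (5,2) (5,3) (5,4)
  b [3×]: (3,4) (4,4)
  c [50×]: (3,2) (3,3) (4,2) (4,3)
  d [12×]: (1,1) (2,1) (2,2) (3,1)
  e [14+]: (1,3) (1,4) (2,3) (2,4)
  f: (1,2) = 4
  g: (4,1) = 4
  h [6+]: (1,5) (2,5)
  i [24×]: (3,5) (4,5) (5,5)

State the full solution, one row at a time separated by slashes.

1 4 3 2 5 / 3 2 4 5 1 / 2 1 5 3 4 / 4 5 2 1 3 / 5 3 1 4 2

Cage f is a single given cell, leaving (1,2) = 4.
G is a freebie, which forces (4,1) = 4.
Cage d needs product 12, leaving (2,2) = 2.
Row 3 needs a 4, and only (3,5) is open for it.
Row 5 needs a 2, and only (5,5) is open for it.
Column 5 already has 2; hence (4,5) = 3.
The two cells of cage b must have product 3; hence (3,4) = 3.
Row 4 now contains 3, so (4,4) = 1.
Cage c needs product 50, so (3,2) = 1.
The 4 cells of cage c must have product 50; hence (3,3) = 5.
Row 4 now contains 1, leaving (4,2) = 5.
Cage c has product 50; hence (4,3) = 2.
5 is placed in column 2, leaving (5,2) = 3.
Column 3 now contains 2, leaving (1,3) = 3.
Cage e needs sum 14, which forces (1,4) = 2.
Cage e has sum 14, so (2,3) = 4.
The 4 cells of cage e must have sum 14, so (2,4) = 5.
5 is placed in row 2, which forces (2,5) = 1.
Row 3 already has 1, leaving (3,1) = 2.
Column 3 already has 4, so (5,3) = 1.
Column 4 now contains 5, so (5,4) = 4.
Row 1 already has 3; hence (1,1) = 1.
Column 5 now contains 1, leaving (1,5) = 5.
1 is placed in row 2, which forces (2,1) = 3.
1 is placed in row 5, so (5,1) = 5.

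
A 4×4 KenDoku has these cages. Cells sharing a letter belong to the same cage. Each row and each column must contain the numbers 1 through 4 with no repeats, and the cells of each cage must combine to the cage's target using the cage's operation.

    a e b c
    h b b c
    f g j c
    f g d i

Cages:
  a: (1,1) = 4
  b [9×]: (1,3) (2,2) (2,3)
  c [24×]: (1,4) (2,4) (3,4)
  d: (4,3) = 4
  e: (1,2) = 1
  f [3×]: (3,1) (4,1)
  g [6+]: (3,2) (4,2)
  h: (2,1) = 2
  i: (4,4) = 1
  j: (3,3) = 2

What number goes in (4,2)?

2

A is a freebie, so (1,1) = 4.
Cage e is a single given cell; hence (1,2) = 1.
Cage b needs product 9, so (1,3) = 3.
Row 1 now contains 3; hence (1,4) = 2.
Cage h is a single given cell, which forces (2,1) = 2.
Cage b needs product 9; hence (2,2) = 3.
Cage b needs product 9, so (2,3) = 1.
Row 2 now contains 3, so (2,4) = 4.
Cage j is a single given cell, which forces (3,3) = 2.
4 is placed in column 4, which forces (3,4) = 3.
D is a freebie, which forces (4,3) = 4.
Cage i is given, leaving (4,4) = 1.
Row 3 already has 3; hence (3,1) = 1.
2 is placed in row 3, leaving (3,2) = 4.
1 is placed in row 4, which forces (4,1) = 3.
4 is placed in row 4, leaving (4,2) = 2.
The full grid is 4 1 3 2 / 2 3 1 4 / 1 4 2 3 / 3 2 4 1.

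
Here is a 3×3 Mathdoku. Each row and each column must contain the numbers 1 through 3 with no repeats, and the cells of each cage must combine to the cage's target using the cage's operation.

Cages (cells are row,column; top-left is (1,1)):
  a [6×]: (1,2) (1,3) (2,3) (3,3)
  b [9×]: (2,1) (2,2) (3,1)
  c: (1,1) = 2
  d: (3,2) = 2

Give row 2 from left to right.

C is a freebie, which forces (1,1) = 2.
Cage a has product 6, leaving (1,2) = 1.
Row 1 already has 2, so (1,3) = 3.
Cage b has product 9; hence (2,1) = 1.
The 3 cells of cage b must have product 9, leaving (2,2) = 3.
Row 2 already has 1, so (2,3) = 2.
Cage b has product 9; hence (3,1) = 3.
Cage d is a single given cell, which forces (3,2) = 2.
2 is placed in column 3, which forces (3,3) = 1.
The full grid is 2 1 3 / 1 3 2 / 3 2 1.

1 3 2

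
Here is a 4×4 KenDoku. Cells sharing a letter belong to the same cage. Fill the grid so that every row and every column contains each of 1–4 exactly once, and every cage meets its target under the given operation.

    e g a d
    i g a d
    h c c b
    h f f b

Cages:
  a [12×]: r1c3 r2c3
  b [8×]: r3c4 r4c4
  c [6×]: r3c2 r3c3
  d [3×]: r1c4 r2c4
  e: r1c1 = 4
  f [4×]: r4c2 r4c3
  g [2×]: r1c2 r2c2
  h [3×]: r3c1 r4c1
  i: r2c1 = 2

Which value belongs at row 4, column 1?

3

Cage e is a single given cell, so r1c1 = 4.
Row 1 already has 4; hence r1c3 = 3.
Row 1 now contains 3, so r1c4 = 1.
Cage i is given; hence r2c1 = 2.
Row 2 now contains 2, leaving r2c2 = 1.
Column 3 now contains 3; hence r2c3 = 4.
Column 4 now contains 1, so r2c4 = 3.
Column 3 now contains 3, which forces r3c3 = 2.
2 is placed in row 3, which forces r3c4 = 4.
Column 2 already has 1, which forces r4c2 = 4.
Column 3 already has 4, leaving r4c3 = 1.
4 is placed in column 4; hence r4c4 = 2.
Row 1 already has 1; hence r1c2 = 2.
Cage h needs two cells with product 3, which forces r3c1 = 1.
2 is placed in row 3; hence r3c2 = 3.
1 is placed in row 4, so r4c1 = 3.
Filled in: 4 2 3 1 / 2 1 4 3 / 1 3 2 4 / 3 4 1 2.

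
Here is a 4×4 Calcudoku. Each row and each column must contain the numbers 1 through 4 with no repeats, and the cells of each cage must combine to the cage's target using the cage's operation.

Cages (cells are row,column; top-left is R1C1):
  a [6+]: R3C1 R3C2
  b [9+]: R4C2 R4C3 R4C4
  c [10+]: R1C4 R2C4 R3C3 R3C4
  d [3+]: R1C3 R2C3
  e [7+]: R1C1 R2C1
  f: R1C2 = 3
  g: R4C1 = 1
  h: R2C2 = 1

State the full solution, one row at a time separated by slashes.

F is a freebie, leaving R1C2 = 3.
Cage h is a single given cell; hence R2C2 = 1.
Row 2 now contains 1, leaving R2C3 = 2.
G is a freebie, so R4C1 = 1.
Row 1 now contains 3, leaving R1C1 = 4.
Column 3 now contains 2, leaving R1C3 = 1.
1 is placed in row 1, which forces R1C4 = 2.
Cage e needs two cells with sum 7; hence R2C1 = 3.
Row 2 now contains 3, so R2C4 = 4.
Column 1 already has 4, leaving R3C1 = 2.
Row 3 already has 2; hence R3C2 = 4.
Row 3 already has 4; hence R3C3 = 3.
Row 3 now contains 3, so R3C4 = 1.
4 is placed in column 2, leaving R4C2 = 2.
3 is placed in column 3; hence R4C3 = 4.
Column 4 now contains 4; hence R4C4 = 3.

4 3 1 2 / 3 1 2 4 / 2 4 3 1 / 1 2 4 3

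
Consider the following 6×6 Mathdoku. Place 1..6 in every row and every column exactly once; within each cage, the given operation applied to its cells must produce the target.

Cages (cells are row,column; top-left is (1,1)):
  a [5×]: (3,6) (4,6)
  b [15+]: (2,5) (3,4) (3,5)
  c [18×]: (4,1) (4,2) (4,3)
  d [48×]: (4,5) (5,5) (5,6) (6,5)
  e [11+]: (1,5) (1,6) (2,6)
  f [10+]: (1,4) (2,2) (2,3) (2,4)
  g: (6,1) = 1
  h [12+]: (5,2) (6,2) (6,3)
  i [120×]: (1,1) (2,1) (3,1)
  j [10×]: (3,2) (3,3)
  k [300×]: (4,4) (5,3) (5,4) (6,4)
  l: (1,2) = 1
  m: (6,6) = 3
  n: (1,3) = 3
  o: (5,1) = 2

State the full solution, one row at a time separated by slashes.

6 1 3 2 5 4 / 5 3 4 1 6 2 / 4 5 2 6 3 1 / 3 6 1 4 2 5 / 2 4 5 3 1 6 / 1 2 6 5 4 3

Cage l is a single given cell, leaving (1,2) = 1.
Cage n is given; hence (1,3) = 3.
Cage o is given, which forces (5,1) = 2.
Cage k has product 300, which forces (5,3) = 5.
Cage g is given, which forces (6,1) = 1.
Cage m is a single given cell, which forces (6,6) = 3.
The two cells of cage j must have product 10, leaving (3,2) = 5.
Column 3 already has 5, leaving (3,3) = 2.
Row 3 already has 5, so (3,6) = 1.
Cage c needs product 18, leaving (4,3) = 1.
1 is placed in column 6, which forces (4,6) = 5.
Cage f has sum 10, leaving (1,4) = 2.
Cage e has sum 11, so (1,5) = 5.
Row 1 now contains 2; hence (1,6) = 4.
Cage f needs sum 10, which forces (2,2) = 3.
Column 3 already has 1, so (2,3) = 4.
The 4 cells of cage f must have sum 10, leaving (2,4) = 1.
Column 5 now contains 5, which forces (2,5) = 6.
4 is placed in column 6, leaving (2,6) = 2.
Column 2 already has 3; hence (4,2) = 6.
Column 2 already has 6; hence (5,2) = 4.
Cage d has product 48, so (5,5) = 1.
4 is placed in column 6; hence (5,6) = 6.
Cage h needs sum 12, which forces (6,2) = 2.
Column 3 already has 4, leaving (6,3) = 6.
The 4 cells of cage k must have product 300, leaving (6,4) = 5.
2 is placed in row 6, which forces (6,5) = 4.
4 is placed in row 1, so (1,1) = 6.
6 is placed in row 2; hence (2,1) = 5.
The 3 cells of cage i must have product 120, which forces (3,1) = 4.
The 3 cells of cage b must have sum 15, so (3,4) = 6.
Column 5 already has 4, leaving (3,5) = 3.
Row 4 now contains 6; hence (4,1) = 3.
The 4 cells of cage k must have product 300; hence (4,4) = 4.
Cage d needs product 48, so (4,5) = 2.
6 is placed in row 5; hence (5,4) = 3.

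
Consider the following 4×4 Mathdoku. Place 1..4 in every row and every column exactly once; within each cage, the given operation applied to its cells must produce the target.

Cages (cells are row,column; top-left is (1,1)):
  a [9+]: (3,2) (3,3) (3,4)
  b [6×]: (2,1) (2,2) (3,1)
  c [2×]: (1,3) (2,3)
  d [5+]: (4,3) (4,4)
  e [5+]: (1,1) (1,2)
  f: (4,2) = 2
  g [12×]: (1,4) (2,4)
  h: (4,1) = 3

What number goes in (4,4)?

1

H is a freebie; hence (4,1) = 3.
F is a freebie; hence (4,2) = 2.
Cage b needs product 6, leaving (2,2) = 3.
3 is placed in row 2; hence (2,4) = 4.
Column 2 now contains 3, leaving (3,2) = 4.
Column 4 already has 4, so (4,4) = 1.
The two cells of cage e must have sum 5, so (1,1) = 4.
4 is placed in column 2, leaving (1,2) = 1.
Row 1 already has 1; hence (1,3) = 2.
Column 4 already has 4; hence (1,4) = 3.
Column 3 already has 2, which forces (2,3) = 1.
Column 3 already has 2; hence (3,3) = 3.
Column 4 already has 3, leaving (3,4) = 2.
1 is placed in row 4, so (4,3) = 4.
Row 2 now contains 1, which forces (2,1) = 2.
Row 3 already has 2, which forces (3,1) = 1.
The full grid is 4 1 2 3 / 2 3 1 4 / 1 4 3 2 / 3 2 4 1.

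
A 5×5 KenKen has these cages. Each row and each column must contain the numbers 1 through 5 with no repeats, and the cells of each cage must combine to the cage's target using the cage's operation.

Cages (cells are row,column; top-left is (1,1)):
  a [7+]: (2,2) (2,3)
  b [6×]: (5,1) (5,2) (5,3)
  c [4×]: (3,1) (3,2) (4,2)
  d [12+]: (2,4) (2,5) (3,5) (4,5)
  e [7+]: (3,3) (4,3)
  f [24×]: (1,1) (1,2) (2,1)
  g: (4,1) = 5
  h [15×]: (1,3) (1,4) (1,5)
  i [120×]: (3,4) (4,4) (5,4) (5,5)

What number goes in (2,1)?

Cage g is a single given cell, leaving (4,1) = 5.
In column 2, 5 can only go at (2,2), so (2,2) = 5.
Cage a needs two cells with sum 7, so (2,3) = 2.
The only place for 5 in column 3 is (1,3).
The only place for 1 in column 3 is (5,3).
In column 1, 1 can only go at (3,1), so (3,1) = 1.
Row 3 already has 1, so (3,2) = 4.
4 is placed in row 3, which forces (3,3) = 3.
Cage c has product 4, leaving (4,2) = 1.
Column 3 now contains 3, which forces (4,3) = 4.
The only place for 4 in row 1 is (1,1).
Cage f needs product 24, which forces (1,2) = 2.
Column 1 already has 4; hence (2,1) = 3.
Column 1 already has 3; hence (5,1) = 2.
Column 2 now contains 2, so (5,2) = 3.
Cage i needs product 120, so (3,4) = 2.
Cage d needs sum 12; hence (3,5) = 5.
The 4 cells of cage i must have product 120; hence (4,4) = 3.
Cage d needs sum 12, so (4,5) = 2.
Column 5 now contains 5, leaving (5,5) = 4.
3 is placed in column 4, so (1,4) = 1.
Cage h has product 15, so (1,5) = 3.
Cage d needs sum 12, leaving (2,4) = 4.
4 is placed in column 5, leaving (2,5) = 1.
Row 5 now contains 4; hence (5,4) = 5.
The full grid is 4 2 5 1 3 / 3 5 2 4 1 / 1 4 3 2 5 / 5 1 4 3 2 / 2 3 1 5 4.

3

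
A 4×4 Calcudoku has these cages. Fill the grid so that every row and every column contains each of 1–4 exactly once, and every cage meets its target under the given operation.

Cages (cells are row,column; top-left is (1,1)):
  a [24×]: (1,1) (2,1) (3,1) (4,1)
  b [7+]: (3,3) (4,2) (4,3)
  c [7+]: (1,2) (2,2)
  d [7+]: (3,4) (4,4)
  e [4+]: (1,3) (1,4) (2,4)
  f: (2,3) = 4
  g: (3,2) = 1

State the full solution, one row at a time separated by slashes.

The 3 cells of cage e must have sum 4, which forces (1,3) = 1.
Cage e needs sum 4, leaving (1,4) = 2.
Cage f is a single given cell, which forces (2,3) = 4.
The 3 cells of cage e must have sum 4, which forces (2,4) = 1.
Cage g is a single given cell, leaving (3,2) = 1.
Cage c's pair has sum 7, which forces (1,2) = 4.
Row 2 now contains 4, leaving (2,2) = 3.
Cage b needs sum 7, so (3,3) = 2.
The 4 cells of cage a must have product 24, so (4,1) = 1.
The 3 cells of cage b must have sum 7, which forces (4,2) = 2.
Cage b needs sum 7, leaving (4,3) = 3.
Row 4 now contains 3, so (4,4) = 4.
Row 1 already has 4; hence (1,1) = 3.
3 is placed in row 2; hence (2,1) = 2.
Cage a needs product 24; hence (3,1) = 4.
Column 4 already has 4, which forces (3,4) = 3.

3 4 1 2 / 2 3 4 1 / 4 1 2 3 / 1 2 3 4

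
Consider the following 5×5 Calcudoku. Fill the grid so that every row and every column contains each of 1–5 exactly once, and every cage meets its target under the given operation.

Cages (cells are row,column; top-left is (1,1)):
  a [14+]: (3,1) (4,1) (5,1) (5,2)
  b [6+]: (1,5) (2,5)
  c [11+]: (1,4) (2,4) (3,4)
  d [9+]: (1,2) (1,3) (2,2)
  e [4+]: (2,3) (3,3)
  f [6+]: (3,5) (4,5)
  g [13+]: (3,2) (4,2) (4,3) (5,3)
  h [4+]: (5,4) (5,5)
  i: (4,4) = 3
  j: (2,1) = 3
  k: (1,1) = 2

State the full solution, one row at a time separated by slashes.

2 3 4 5 1 / 3 2 1 4 5 / 1 5 3 2 4 / 4 1 5 3 2 / 5 4 2 1 3

K is a freebie, which forces (1,1) = 2.
Cage j is given, so (2,1) = 3.
Row 2 now contains 3; hence (2,3) = 1.
Column 3 now contains 1; hence (3,3) = 3.
Cage i is given, leaving (4,4) = 3.
Column 4 now contains 3, which forces (5,4) = 1.
Row 5 already has 1, leaving (5,5) = 3.
The 3 cells of cage d must have sum 9; hence (1,3) = 4.
Row 1 already has 4; hence (1,4) = 5.
Row 1 already has 4, leaving (1,5) = 1.
Cage a has sum 14, leaving (5,1) = 5.
Cage a has sum 14, leaving (5,2) = 4.
5 is placed in row 5, which forces (5,3) = 2.
Row 1 already has 1; hence (1,2) = 3.
Column 2 now contains 4, which forces (2,2) = 2.
2 is placed in row 2, so (2,4) = 4.
The two cells of cage b must have sum 6, so (2,5) = 5.
Cage g needs sum 13; hence (3,2) = 5.
Column 4 now contains 4, so (3,4) = 2.
2 is placed in row 3, leaving (3,5) = 4.
Cage g has sum 13, so (4,2) = 1.
Column 3 already has 2, which forces (4,3) = 5.
Column 5 already has 4; hence (4,5) = 2.
4 is placed in row 3; hence (3,1) = 1.
1 is placed in row 4, so (4,1) = 4.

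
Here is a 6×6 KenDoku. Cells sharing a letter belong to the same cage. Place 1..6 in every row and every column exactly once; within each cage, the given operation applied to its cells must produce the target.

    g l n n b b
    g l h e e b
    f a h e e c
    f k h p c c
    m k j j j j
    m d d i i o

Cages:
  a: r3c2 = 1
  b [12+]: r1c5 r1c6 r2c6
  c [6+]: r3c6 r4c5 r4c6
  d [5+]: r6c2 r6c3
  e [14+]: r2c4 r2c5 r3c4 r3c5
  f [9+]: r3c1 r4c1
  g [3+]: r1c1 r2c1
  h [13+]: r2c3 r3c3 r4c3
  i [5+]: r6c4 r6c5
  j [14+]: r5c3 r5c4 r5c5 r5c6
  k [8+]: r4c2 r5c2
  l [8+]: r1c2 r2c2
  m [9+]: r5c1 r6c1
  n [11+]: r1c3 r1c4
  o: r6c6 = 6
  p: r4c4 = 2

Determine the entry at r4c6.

3

Cage a is given, so r3c2 = 1.
Cage p is given, so r4c4 = 2.
Cage o is given, so r6c6 = 6.
Cage c has sum 6, which forces r3c6 = 2.
The only place for 5 in row 6 is r6c1.
The two cells of cage m must have sum 9; hence r5c1 = 4.
Row 4 needs a 4, and only r4c3 is open for it.
The only place for 5 in row 4 is r4c2.
Cage k needs two cells with sum 8, leaving r5c2 = 3.
In row 4, 6 can only go at r4c1, so r4c1 = 6.
Column 1 already has 6, which forces r3c1 = 3.
Row 3 now contains 3, which forces r3c3 = 6.
Column 3 already has 6, so r1c3 = 5.
The two cells of cage n must have sum 11, which forces r1c4 = 6.
Column 3 already has 6; hence r2c3 = 3.
3 is placed in column 3, which forces r6c3 = 1.
Row 1 already has 6, which forces r1c2 = 2.
Cage l needs two cells with sum 8; hence r2c2 = 6.
Cage b has sum 12, which forces r2c6 = 5.
1 is placed in column 3, which forces r5c3 = 2.
Cage j has sum 14; hence r5c5 = 6.
Column 6 now contains 5, so r5c6 = 1.
Cage d needs two cells with sum 5; hence r6c2 = 4.
Cage i's pair has sum 5, leaving r6c4 = 3.
Cage i's pair has sum 5, which forces r6c5 = 2.
Row 1 now contains 2, which forces r1c1 = 1.
Cage g needs two cells with sum 3, leaving r2c1 = 2.
Cage c needs sum 6, leaving r4c5 = 1.
1 is placed in column 6, which forces r4c6 = 3.
1 is placed in row 5; hence r5c4 = 5.
Cage b needs sum 12, which forces r1c5 = 3.
3 is placed in column 6; hence r1c6 = 4.
The 4 cells of cage e must have sum 14, which forces r2c4 = 1.
Column 5 already has 1, which forces r2c5 = 4.
5 is placed in column 4, which forces r3c4 = 4.
Cage e has sum 14, so r3c5 = 5.
Filled in: 1 2 5 6 3 4 / 2 6 3 1 4 5 / 3 1 6 4 5 2 / 6 5 4 2 1 3 / 4 3 2 5 6 1 / 5 4 1 3 2 6.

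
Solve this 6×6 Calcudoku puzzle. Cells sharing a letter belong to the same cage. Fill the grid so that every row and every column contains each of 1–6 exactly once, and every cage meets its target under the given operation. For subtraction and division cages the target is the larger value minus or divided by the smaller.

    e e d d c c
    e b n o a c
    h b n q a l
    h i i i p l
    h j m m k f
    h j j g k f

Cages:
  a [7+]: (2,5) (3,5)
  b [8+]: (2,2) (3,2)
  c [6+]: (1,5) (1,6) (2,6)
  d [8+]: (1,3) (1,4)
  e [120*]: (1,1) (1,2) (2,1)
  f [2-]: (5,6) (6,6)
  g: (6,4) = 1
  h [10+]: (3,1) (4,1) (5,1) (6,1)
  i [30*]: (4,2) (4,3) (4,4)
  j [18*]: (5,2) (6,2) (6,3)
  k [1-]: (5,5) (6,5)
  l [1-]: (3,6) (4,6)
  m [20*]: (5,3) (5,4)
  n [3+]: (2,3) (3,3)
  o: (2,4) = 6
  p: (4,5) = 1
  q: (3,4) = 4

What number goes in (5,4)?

5

Cage o is a single given cell; hence (2,4) = 6.
Q is a freebie, so (3,4) = 4.
Cage p is given, which forces (4,5) = 1.
4 is placed in column 4, leaving (5,4) = 5.
Cage g is given; hence (6,4) = 1.
5 is placed in row 5, which forces (5,3) = 4.
Row 1 needs a 1, and only (1,6) is open for it.
In row 2, 1 can only go at (2,3), so (2,3) = 1.
Column 3 now contains 1, which forces (3,3) = 2.
Row 3 needs a 1, and only (3,1) is open for it.
In row 4, 6 can only go at (4,6), so (4,6) = 6.
The two cells of cage l must have difference 1, which forces (3,6) = 5.
5 is placed in column 6; hence (6,6) = 4.
The two cells of cage a must have sum 7, which forces (2,5) = 4.
Row 3 now contains 5, which forces (3,5) = 3.
Cage h has sum 10, which forces (4,1) = 4.
Cage f's pair has difference 2, leaving (5,6) = 2.
Cage e needs product 120; hence (1,1) = 6.
Cage e has product 120, so (1,2) = 4.
6 is placed in row 1, leaving (1,3) = 5.
3 is placed in column 5, which forces (1,5) = 2.
4 is placed in row 2, which forces (2,1) = 5.
Cage b needs two cells with sum 8, so (2,2) = 2.
2 is placed in column 6, so (2,6) = 3.
Row 3 already has 3; hence (3,2) = 6.
Column 3 now contains 5, leaving (4,3) = 3.
3 is placed in row 4, leaving (4,4) = 2.
Row 5 now contains 2; hence (5,1) = 3.
Row 5 already has 3, which forces (5,2) = 1.
Row 5 now contains 2, leaving (5,5) = 6.
The 4 cells of cage h must have sum 10, leaving (6,1) = 2.
Column 2 now contains 6, so (6,2) = 3.
3 is placed in column 3, so (6,3) = 6.
Cage k needs two cells with difference 1, which forces (6,5) = 5.
Row 1 now contains 2, which forces (1,4) = 3.
3 is placed in row 4, leaving (4,2) = 5.
The full grid is 6 4 5 3 2 1 / 5 2 1 6 4 3 / 1 6 2 4 3 5 / 4 5 3 2 1 6 / 3 1 4 5 6 2 / 2 3 6 1 5 4.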